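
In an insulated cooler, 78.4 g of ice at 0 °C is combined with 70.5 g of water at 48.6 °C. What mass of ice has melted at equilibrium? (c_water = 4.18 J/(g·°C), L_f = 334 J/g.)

m_melted ≈ 42.9 g

Water can give up m c ΔT = 70.5·4.18·48.6 = 14322 J before reaching 0 °C.
To melt every bit of ice: 78.4·334 = 26186 J.
That's not enough to melt it all — equilibrium is at 0 °C with ice remaining.
m_melt = 14322 / L_f = 42.88 g.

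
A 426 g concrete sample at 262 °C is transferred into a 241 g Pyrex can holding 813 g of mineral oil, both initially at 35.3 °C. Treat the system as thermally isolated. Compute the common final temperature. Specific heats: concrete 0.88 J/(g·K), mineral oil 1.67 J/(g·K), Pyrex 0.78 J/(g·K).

Let T be the final temperature. ΣQ_i = 0:
426×0.88×(T − 262) + 813×1.67×(T − 35.3) + 241×0.78×(T − 35.3) = 0
374.88(T − 262) + 1357.7(T − 35.3) + 187.98(T − 35.3) = 0
(374.88 + 1357.7 + 187.98) T = 374.88×262 + 1357.7×35.3 + 187.98×35.3
T = 152781/1920.6 ≈ 79.55 °C

T_f ≈ 79.6 °C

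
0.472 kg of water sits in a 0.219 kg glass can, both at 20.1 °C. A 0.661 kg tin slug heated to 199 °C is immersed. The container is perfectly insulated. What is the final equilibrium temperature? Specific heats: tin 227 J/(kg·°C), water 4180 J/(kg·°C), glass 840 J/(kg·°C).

T_f ≈ 31.7 °C

Net heat exchanged in the isolated system is zero:
0.661×227×(T − 199) + 0.472×4180×(T − 20.1) + 0.219×840×(T − 20.1) = 0
2307 T = 73213
T = 73213/2307 ≈ 31.74 °C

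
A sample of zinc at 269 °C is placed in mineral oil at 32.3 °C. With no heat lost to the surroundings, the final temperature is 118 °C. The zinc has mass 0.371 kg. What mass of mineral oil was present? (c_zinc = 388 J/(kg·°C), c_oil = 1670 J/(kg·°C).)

m ≈ 0.152 kg

|Q_zinc| = |Q_oil|:
0.371×388×(269 − 118) = m×1670×(118 − 32.3)
143119 m = 21736  ⇒  m ≈ 0.1519 kg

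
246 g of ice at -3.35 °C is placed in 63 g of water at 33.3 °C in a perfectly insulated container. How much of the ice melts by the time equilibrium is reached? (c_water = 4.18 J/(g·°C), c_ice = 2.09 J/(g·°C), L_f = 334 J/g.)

m_melted ≈ 21.1 g

Water can give up m c ΔT = 63·4.18·33.3 = 8769.2 J before reaching 0 °C.
Warming the ice to 0 °C takes 246·2.09·3.35 = 1722.4 J, leaving 7046.9 J for melting.
To melt every bit of ice: 246·334 = 82164 J.
Since 7046.9 < 82164 J, not all the ice melts; equilibrium is at 0 °C.
m_melt = 7046.9 / L_f = 21.1 g.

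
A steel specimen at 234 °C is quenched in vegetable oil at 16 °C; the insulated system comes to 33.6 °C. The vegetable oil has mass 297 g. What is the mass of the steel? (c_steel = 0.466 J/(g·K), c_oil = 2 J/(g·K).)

m ≈ 112 g

Taking heat into each body as positive, Σ m c ΔT = 0:
m×0.466×(33.6 − 234) + 297×2×(33.6 − 16) = 0
-93.39 m = -10454
m = -10454/-93.39 ≈ 111.9 g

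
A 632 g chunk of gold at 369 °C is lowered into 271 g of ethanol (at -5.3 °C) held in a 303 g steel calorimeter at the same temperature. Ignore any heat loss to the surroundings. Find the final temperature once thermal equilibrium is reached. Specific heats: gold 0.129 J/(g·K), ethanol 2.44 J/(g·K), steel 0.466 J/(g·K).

T_f ≈ 29.2 °C

T_f is the heat-capacity-weighted average of the initial temperatures:
T_f = (81.53*369 + 661.24*(-5.3) + 141.2*(-5.3)) / (81.53 + 661.24 + 141.2)
    = 25831 / 883.97 ≈ 29.22 °C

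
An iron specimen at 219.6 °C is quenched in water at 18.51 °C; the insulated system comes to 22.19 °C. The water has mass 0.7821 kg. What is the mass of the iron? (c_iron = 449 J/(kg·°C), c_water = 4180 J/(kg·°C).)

Conservation of energy gives ΣQ = 0:
m·449·(22.19 − 219.6) + 0.7821·4180·(22.19 − 18.51) = 0
-88637 m = -12031
m = -12031/-88637 ≈ 0.1357 kg

m ≈ 0.136 kg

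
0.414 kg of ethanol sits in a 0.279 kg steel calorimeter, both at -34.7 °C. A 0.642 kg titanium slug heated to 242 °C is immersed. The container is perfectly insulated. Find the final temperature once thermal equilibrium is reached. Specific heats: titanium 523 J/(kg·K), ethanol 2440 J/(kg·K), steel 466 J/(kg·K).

T_f is the heat-capacity-weighted average of the initial temperatures:
T_f = (335.77*242 + 1010.2*(-34.7) + 130.01*(-34.7)) / (335.77 + 1010.2 + 130.01)
    = 41691 / 1475.9 ≈ 28.25 °C

T_f ≈ 28.2 °C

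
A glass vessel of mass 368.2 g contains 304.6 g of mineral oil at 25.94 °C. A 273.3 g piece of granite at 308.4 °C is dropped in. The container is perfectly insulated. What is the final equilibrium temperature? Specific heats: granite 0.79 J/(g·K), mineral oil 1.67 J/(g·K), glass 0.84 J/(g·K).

T_f = Σ m_i c_i T_i / Σ m_i c_i:
T_f = (215.91*308.4 + 508.68*25.94 + 309.29*25.94) / (215.91 + 508.68 + 309.29)
    = 87804 / 1033.9 ≈ 84.93 °C

T_f ≈ 84.9 °C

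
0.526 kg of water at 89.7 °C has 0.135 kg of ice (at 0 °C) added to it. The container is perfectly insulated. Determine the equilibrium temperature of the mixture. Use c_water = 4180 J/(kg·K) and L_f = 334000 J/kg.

Heat gained plus heat lost sum to zero:
melt ice: 0.135×334000 = 45090
  meltwater 0→T: 0.135×4180×T = 564.3 T
  water: 2198.7(T − 89.7)
2763 T = 197222 − 45090 = 152132
T ≈ 55.06 °C — above 0 °C, consistent with complete melting.

T_f ≈ 55.1 °C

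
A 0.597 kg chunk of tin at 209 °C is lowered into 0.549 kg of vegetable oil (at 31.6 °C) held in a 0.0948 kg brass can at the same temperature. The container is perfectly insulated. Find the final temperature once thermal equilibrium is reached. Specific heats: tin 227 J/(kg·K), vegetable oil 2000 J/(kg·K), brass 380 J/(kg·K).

T_f ≈ 50.5 °C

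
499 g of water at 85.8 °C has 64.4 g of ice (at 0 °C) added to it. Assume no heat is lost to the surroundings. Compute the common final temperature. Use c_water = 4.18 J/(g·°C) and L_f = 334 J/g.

Setting the total heat transfer to zero:
melt ice: 64.4·334 = 21510; meltwater 0→T: 64.4·4.18·T = 269.19 T; water: 2085.8(T − 85.8)
2355 T = 178963 − 21510 = 157454
T ≈ 66.86 °C (positive, so assuming full melt was valid).

T_f ≈ 66.9 °C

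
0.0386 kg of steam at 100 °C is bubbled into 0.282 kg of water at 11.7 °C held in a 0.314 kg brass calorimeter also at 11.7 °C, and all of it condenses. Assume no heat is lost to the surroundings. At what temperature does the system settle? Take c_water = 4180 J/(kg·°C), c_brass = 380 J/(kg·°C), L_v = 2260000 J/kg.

T_f ≈ 81.2 °C

Let T be the final temperature. ΣQ_i = 0:
condense steam: −0.0386×2260000 = −87236; condensate cools 100→T: 0.0386×4180×(T − 100) = 161.35(T − 100); water warms: 0.282×4180×(T − 11.7) = 1178.8(T − 11.7); cup: 119.32(T − 11.7)
1459.4 T = 87236 + 16135 + 15188 = 118558
T ≈ 81.24 °C, under the boiling point, so the assumption holds.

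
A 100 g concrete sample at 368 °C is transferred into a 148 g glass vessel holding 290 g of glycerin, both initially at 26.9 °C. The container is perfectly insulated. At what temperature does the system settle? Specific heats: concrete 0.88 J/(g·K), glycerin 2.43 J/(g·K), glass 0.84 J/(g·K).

T_f ≈ 59.6 °C

Net heat exchanged in the isolated system is zero:
100×0.88×(T − 368) + 290×2.43×(T − 26.9) + 148×0.84×(T − 26.9) = 0
(88 + 704.7 + 124.32) T = 88×368 + 704.7×26.9 + 124.32×26.9
T = 54685 / 917.02 = 59.6 °C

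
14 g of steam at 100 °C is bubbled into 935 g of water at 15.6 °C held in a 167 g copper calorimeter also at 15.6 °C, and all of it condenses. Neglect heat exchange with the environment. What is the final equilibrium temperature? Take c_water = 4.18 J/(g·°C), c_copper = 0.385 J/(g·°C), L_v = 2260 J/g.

T_f ≈ 24.7 °C

Sum of m c ΔT and latent-heat terms is zero:
latent heat released on condensation: 14·2260 = 31640
  condensed water 100 °C→T: 58.52(T − 100)
  original water: 3908.3(T − 15.6)
  cup: 64.3(T − 15.6)
4031.1 T = 31640 + 5852 + 61972 = 99464
T ≈ 24.67 °C (< 100 °C, so full condensation is consistent).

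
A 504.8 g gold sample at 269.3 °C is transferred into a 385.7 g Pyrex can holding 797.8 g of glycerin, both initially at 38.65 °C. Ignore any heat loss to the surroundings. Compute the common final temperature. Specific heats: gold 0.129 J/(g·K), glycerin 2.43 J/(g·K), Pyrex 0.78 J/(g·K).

Let T be the final temperature. ΣQ_i = 0:
504.8×0.129×(T − 269.3) + 797.8×2.43×(T − 38.65) + 385.7×0.78×(T − 38.65) = 0
2304.6 T = 104093
T = 104093/2304.6 ≈ 45.17 °C

T_f ≈ 45.2 °C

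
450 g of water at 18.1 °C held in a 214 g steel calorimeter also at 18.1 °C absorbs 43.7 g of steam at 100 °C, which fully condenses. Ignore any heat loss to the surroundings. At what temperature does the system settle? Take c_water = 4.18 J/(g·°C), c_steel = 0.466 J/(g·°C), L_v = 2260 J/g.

Conservation of energy gives ΣQ = 0:
condense steam: −43.7×2260 = −98762; condensate cools 100→T: 43.7×4.18×(T − 100) = 182.67(T − 100); original water: 1881(T − 18.1); steel cup: 214×0.466×(T − 18.1) = 99.72(T − 18.1)
2163.4 T = 98762 + 18267 + 35851 = 152880
T ≈ 70.67 °C (< 100 °C, so full condensation is consistent).

T_f ≈ 70.7 °C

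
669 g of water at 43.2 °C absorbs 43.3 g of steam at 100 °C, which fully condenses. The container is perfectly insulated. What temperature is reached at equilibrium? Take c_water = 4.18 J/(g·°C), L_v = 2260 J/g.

T_f ≈ 79.5 °C

Conservation of energy gives ΣQ = 0:
latent heat released on condensation: 43.3·2260 = 97858; condensate cools 100→T: 43.3·4.18·(T − 100) = 180.99(T − 100); original water: 2796.4(T − 43.2)
2977.4 T = 97858 + 18099 + 120805 = 236763
T ≈ 79.52 °C (< 100 °C, so full condensation is consistent).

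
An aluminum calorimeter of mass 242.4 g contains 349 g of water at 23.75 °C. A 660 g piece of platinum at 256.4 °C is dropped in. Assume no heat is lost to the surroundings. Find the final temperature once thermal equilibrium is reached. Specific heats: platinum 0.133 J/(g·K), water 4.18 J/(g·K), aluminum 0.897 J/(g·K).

Conservation of energy gives ΣQ = 0:
660·0.133·(T − 256.4) + 349·4.18·(T − 23.75) + 242.4·0.897·(T − 23.75) = 0
87.78(T − 256.4) + 1458.8(T − 23.75) + 217.43(T − 23.75) = 0
1764 T = 62318
T ≈ 35.33 °C

T_f ≈ 35.3 °C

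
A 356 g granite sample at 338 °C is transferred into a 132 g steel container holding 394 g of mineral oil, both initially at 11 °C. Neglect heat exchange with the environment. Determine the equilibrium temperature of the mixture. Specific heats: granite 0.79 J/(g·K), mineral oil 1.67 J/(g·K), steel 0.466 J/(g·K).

T_f ≈ 102.9 °C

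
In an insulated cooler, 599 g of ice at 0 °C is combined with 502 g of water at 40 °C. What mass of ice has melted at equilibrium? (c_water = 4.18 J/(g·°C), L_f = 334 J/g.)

m_melted ≈ 251 g

Cooling the water to 0 °C releases 502×4.18×40 = 83934 J.
Fully melting the ice requires m_ice L_f = 599×334 = 200066 J.
Since 83934 < 200066 J, not all the ice melts; equilibrium is at 0 °C.
Mass melted = 83934/334 ≈ 251.3 g.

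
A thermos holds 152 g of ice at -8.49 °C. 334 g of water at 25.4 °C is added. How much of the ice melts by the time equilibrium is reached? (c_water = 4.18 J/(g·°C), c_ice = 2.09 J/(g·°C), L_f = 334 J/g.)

m_melted ≈ 98.1 g

Cooling the water to 0 °C releases 334×4.18×25.4 = 35461 J.
Of that, 152×2.09×8.49 = 2697.1 J goes to bring the ice to 0 °C, leaving 32764 J.
To melt every bit of ice: 152×334 = 50768 J.
That's not enough to melt it all — equilibrium is at 0 °C with ice remaining.
Mass melted = 32764/334 ≈ 98.1 g.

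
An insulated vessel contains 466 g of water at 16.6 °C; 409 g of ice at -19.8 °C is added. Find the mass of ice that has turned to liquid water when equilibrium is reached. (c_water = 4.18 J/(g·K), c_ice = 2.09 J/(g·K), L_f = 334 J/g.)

m_melted ≈ 46.1 g

Heat available from the water dropping to 0 °C: 466·4.18·16.6 = 32335 J.
Warming the ice to 0 °C takes 409·2.09·19.8 = 16925 J, leaving 15410 J for melting.
Fully melting the ice requires m_ice L_f = 409·334 = 136606 J.
That's not enough to melt it all — equilibrium is at 0 °C with ice remaining.
m_melted·334 = 15410  ⇒  m_melted ≈ 46.14 g.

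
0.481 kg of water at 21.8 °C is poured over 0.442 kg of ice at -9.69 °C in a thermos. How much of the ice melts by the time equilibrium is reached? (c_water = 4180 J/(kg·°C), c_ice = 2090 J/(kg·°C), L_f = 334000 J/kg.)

m_melted ≈ 0.104 kg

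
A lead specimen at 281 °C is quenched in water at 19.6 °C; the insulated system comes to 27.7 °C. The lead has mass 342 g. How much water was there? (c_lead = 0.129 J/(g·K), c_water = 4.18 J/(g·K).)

|Q_lead| = |Q_water|:
342×0.129×(281 − 27.7) = m×4.18×(27.7 − 19.6)
33.86 m = 11175  ⇒  m ≈ 330.1 g

m ≈ 330 g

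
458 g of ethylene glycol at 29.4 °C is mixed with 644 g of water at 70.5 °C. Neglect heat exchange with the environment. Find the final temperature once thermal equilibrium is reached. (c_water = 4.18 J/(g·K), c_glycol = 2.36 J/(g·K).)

With ΣQ=0 the equilibrium temperature is the m·c-weighted mean:
T_f = (2691.9×70.5 + 1080.9×29.4) / (2691.9 + 1080.9)
    = 221558 / 3772.8 ≈ 58.73 °C

T_f ≈ 58.7 °C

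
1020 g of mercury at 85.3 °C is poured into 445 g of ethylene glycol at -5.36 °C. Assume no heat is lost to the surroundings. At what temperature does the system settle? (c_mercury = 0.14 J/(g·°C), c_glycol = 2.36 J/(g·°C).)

Taking heat into each body as positive, Σ m c ΔT = 0:
1020·0.14·(T − 85.3) + 445·2.36·(T − (-5.36)) = 0
1193 T = 6551.8
T = 6551.8/1193 ≈ 5.49 °C

T_f ≈ 5.5 °C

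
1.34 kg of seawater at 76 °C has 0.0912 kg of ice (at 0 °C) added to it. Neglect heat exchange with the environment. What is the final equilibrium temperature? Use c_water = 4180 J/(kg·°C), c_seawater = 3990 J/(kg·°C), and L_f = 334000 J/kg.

T_f ≈ 65.6 °C

Sum of m c ΔT and latent-heat terms is zero:
fusion: m_ice L_f = 0.0912×334000 = 30461
  warm the meltwater: 381.22 T
  seawater cools: 1.34×3990×(T − 76) = 5346.6(T − 76)
5727.8 T = 406342 − 30461 = 375881
T ≈ 65.62 °C (positive, so assuming full melt was valid).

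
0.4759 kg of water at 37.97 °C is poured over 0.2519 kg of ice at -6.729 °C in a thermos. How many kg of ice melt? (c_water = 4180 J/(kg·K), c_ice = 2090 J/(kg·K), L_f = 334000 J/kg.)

m_melted ≈ 0.216 kg

Cooling the water to 0 °C releases 0.4759·4180·37.97 = 75532 J.
Of that, 0.2519·2090·6.729 = 3542.6 J goes to bring the ice to 0 °C, leaving 71990 J.
To melt every bit of ice: 0.2519·334000 = 84135 J.
That's not enough to melt it all — equilibrium is at 0 °C with ice remaining.
m_melted·334000 = 71990  ⇒  m_melted ≈ 0.2155 kg.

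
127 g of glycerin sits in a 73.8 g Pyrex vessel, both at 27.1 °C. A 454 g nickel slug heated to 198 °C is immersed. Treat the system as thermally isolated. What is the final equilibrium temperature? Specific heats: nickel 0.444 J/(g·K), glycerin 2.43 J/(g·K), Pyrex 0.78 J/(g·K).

Energy conservation, ΣQ = 0:
454×0.444×(T − 198) + 127×2.43×(T − 27.1) + 73.8×0.78×(T − 27.1) = 0
201.58(T − 198) + 308.61(T − 27.1) + 57.56(T − 27.1) = 0
567.75 T = 49835
T ≈ 87.78 °C

T_f ≈ 87.8 °C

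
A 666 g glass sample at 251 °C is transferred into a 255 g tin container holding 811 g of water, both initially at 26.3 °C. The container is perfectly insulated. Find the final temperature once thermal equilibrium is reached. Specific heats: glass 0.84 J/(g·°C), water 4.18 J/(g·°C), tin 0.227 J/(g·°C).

T_f ≈ 57.7 °C

T_f = Σ m_i c_i T_i / Σ m_i c_i:
T_f = (559.44×251 + 3390×26.3 + 57.89×26.3) / (559.44 + 3390 + 57.89)
    = 231098 / 4007.3 ≈ 57.67 °C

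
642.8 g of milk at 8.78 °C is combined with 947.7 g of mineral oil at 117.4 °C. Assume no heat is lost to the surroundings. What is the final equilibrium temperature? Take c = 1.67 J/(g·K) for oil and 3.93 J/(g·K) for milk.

Let T be the final temperature. ΣQ_i = 0:
947.7*1.67*(T − 117.4) + 642.8*3.93*(T − 8.78) = 0
4108.9 T = 207984
T ≈ 50.62 °C

T_f ≈ 50.6 °C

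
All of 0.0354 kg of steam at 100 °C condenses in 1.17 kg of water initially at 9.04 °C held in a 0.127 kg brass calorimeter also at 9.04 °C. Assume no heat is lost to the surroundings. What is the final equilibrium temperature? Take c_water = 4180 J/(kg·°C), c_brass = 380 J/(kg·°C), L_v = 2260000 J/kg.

T_f ≈ 27.4 °C

Conservation of energy gives ΣQ = 0:
steam→water at 100 °C releases m L_v = 0.0354·2260000 = 80004; condensate cools 100→T: 0.0354·4180·(T − 100) = 147.97(T − 100); water warms: 1.17·4180·(T − 9.04) = 4890.6(T − 9.04); cup: 48.26(T − 9.04)
5086.8 T = 80004 + 14797 + 44647 = 139448
T ≈ 27.41 °C, under the boiling point, so the assumption holds.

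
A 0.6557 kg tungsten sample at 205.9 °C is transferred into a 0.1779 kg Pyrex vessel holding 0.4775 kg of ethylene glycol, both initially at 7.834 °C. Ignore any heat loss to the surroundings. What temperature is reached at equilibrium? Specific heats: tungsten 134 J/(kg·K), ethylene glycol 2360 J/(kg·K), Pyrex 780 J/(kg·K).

T_f ≈ 20.7 °C

T_f = Σ m_i c_i T_i / Σ m_i c_i:
T_f = (87.86*205.9 + 1126.9*7.834 + 138.76*7.834) / (87.86 + 1126.9 + 138.76)
    = 28006 / 1353.5 ≈ 20.69 °C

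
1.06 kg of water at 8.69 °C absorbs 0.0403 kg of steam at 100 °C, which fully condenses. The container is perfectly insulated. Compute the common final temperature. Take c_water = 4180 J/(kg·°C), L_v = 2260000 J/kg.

T_f ≈ 31.8 °C

Energy balance with sensible and latent terms:
condense steam: −0.0403·2260000 = −91078
  condensate cools 100→T: 0.0403·4180·(T − 100) = 168.45(T − 100)
  water warms: 1.06·4180·(T − 8.69) = 4430.8(T − 8.69)
4599.3 T = 91078 + 16845 + 38504 = 146427
T ≈ 31.84 °C (< 100 °C, so full condensation is consistent).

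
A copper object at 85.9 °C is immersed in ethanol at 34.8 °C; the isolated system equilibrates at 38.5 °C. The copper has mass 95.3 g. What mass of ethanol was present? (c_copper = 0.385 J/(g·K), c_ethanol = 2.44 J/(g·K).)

m ≈ 193 g

Conservation of energy gives ΣQ = 0:
95.3×0.385×(38.5 − 85.9) + m×2.44×(38.5 − 34.8) = 0
9.028 m = 1739.1
m = 1739.1/9.028 ≈ 192.6 g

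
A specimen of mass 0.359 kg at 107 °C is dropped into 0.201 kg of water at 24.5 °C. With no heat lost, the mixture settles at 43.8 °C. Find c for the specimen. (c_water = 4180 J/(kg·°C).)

Net heat exchanged in the isolated system is zero:
0.359×c×(43.8 − 107) + 0.201×4180×(43.8 − 24.5) = 0
-22.69 c = -16215
c = -16215/-22.69 ≈ 714.7 J/(kg·°C)

c ≈ 715 J/(kg·°C)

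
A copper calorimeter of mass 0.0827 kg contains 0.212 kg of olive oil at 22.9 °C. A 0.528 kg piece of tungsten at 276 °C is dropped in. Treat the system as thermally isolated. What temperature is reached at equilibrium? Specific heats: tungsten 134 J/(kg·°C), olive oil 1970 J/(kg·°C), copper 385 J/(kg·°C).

Net heat exchanged in the isolated system is zero:
0.528×134×(T − 276) + 0.212×1970×(T − 22.9) + 0.0827×385×(T − 22.9) = 0
(70.75 + 417.64 + 31.84) T = 70.75×276 + 417.64×22.9 + 31.84×22.9
T = 29821 / 520.23 = 57.3 °C

T_f ≈ 57.3 °C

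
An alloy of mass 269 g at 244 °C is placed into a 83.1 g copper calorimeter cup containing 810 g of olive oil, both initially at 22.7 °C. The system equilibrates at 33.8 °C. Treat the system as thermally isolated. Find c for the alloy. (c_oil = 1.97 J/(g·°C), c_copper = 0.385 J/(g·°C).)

c ≈ 0.32 J/(g·°C)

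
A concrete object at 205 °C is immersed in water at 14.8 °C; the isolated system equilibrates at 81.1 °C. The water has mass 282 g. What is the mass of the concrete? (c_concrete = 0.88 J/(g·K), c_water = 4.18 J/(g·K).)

m ≈ 717 g

|Q_concrete| = |Q_water|:
m·0.88·(205 − 81.1) = 282·4.18·(81.1 − 14.8)
109.03 m = 78152  ⇒  m ≈ 716.8 g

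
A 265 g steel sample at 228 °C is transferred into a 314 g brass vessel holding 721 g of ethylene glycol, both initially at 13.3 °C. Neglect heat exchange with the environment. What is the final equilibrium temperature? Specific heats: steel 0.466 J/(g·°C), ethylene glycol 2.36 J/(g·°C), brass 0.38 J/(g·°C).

T_f ≈ 26.9 °C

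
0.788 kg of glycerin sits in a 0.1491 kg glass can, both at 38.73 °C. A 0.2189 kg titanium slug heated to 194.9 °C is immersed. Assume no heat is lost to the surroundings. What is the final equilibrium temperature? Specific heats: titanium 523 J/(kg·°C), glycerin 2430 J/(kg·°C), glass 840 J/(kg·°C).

Setting the total heat transfer to zero:
0.2189·523·(T − 194.9) + 0.788·2430·(T − 38.73) + 0.1491·840·(T − 38.73) = 0
(114.48 + 1914.8 + 125.24) T = 114.48·194.9 + 1914.8·38.73 + 125.24·38.73
T = 101326/2154.6 ≈ 47.03 °C

T_f ≈ 47.0 °C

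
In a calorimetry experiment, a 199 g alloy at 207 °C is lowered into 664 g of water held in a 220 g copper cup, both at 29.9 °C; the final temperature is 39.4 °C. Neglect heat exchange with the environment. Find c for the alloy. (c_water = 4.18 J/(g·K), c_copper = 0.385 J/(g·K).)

c ≈ 0.815 J/(g·K)

Net heat exchanged in the isolated system is zero:
199×c×(39.4 − 207) + 664×4.18×(39.4 − 29.9) + 220×0.385×(39.4 − 29.9) = 0
-33352 c = -27172
c = -27172/-33352 ≈ 0.8147 J/(g·K)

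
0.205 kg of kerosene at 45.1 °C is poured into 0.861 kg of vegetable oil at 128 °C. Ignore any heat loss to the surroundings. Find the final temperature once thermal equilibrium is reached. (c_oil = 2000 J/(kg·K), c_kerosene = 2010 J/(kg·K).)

Energy conservation, ΣQ = 0:
0.861×2000×(T − 128) + 0.205×2010×(T − 45.1) = 0
1722(T − 128) + 412.05(T − 45.1) = 0
2134.1 T = 238999
T = 238999/2134.1 ≈ 111.99 °C

T_f ≈ 112.0 °C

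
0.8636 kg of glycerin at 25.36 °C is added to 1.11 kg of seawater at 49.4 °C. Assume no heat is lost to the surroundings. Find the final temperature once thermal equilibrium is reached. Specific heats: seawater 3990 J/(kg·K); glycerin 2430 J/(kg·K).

T_f ≈ 41.7 °C

Heat lost by the seawater equals heat gained by the glycerin:
1.11×3990×(49.4 − T) = 0.8636×2430×(T − 25.36)
4428.9(49.4 − T) = 2098.5(T − 25.36)
6527.4 T = 272007  ⇒  T ≈ 41.67 °C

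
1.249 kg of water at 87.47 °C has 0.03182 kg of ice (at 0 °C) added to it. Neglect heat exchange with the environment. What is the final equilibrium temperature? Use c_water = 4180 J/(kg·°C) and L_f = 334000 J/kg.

Let T be the final temperature. ΣQ_i = 0:
fusion: m_ice L_f = 0.03182×334000 = 10628; warm the meltwater: 133.01 T; water cools: 1.249×4180×(T − 87.47) = 5220.8(T − 87.47)
5353.8 T = 456665 − 10628 = 446037
T ≈ 83.31 °C. Since T > 0 °C, the all-ice-melts assumption holds.

T_f ≈ 83.3 °C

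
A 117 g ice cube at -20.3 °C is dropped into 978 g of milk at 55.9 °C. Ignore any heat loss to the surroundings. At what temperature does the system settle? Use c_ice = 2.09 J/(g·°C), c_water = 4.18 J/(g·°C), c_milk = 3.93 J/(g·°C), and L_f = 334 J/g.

T_f ≈ 39.4 °C

Let T be the final temperature. ΣQ_i = 0:
ice -20.3→0 °C: 117×2.09×20.3 = 4964
  fusion: m_ice L_f = 117×334 = 39078
  warm the meltwater: 489.06 T
  milk cools: 978×3.93×(T − 55.9) = 3843.5(T − 55.9)
4332.6 T = 214854 − 44042 = 170812
T ≈ 39.42 °C. Since T > 0 °C, the all-ice-melts assumption holds.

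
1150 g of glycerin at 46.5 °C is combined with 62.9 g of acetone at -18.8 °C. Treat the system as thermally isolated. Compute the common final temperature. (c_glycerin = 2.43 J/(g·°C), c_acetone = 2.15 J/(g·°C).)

T_f is the heat-capacity-weighted average of the initial temperatures:
T_f = (2794.5*46.5 + 135.23*(-18.8)) / (2794.5 + 135.23)
    = 127402 / 2929.7 ≈ 43.49 °C

T_f ≈ 43.5 °C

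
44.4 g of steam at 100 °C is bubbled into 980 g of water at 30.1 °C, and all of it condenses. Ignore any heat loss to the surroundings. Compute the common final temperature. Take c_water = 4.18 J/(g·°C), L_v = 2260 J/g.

T_f ≈ 56.6 °C

Let T be the final temperature. ΣQ_i = 0:
latent heat released on condensation: 44.4·2260 = 100344; condensate cools 100→T: 44.4·4.18·(T − 100) = 185.59(T − 100); original water: 4096.4(T − 30.1)
4282 T = 100344 + 18559 + 123302 = 242205
T ≈ 56.56 °C (< 100 °C, so full condensation is consistent).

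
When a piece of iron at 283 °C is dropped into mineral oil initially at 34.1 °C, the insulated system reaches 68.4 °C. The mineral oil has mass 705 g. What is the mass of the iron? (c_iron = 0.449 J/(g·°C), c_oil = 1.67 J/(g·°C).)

Taking heat into each body as positive, Σ m c ΔT = 0:
m·0.449·(68.4 − 283) + 705·1.67·(68.4 − 34.1) = 0
-96.36 m = -40383
m = -40383/-96.36 ≈ 419.1 g

m ≈ 419 g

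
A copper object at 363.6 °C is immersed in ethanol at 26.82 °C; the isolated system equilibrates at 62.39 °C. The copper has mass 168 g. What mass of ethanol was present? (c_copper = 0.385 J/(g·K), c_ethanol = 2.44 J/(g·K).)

Heat lost by the copper = heat gained by the ethanol:
168·0.385·(363.6 − 62.39) = m·2.44·(62.39 − 26.82)
86.79 m = 19482  ⇒  m ≈ 224.5 g

m ≈ 224 g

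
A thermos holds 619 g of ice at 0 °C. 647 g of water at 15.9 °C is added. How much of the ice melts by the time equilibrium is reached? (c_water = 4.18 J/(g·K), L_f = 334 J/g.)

Cooling the water to 0 °C releases 647·4.18·15.9 = 43001 J.
Fully melting the ice requires m_ice L_f = 619·334 = 206746 J.
That's not enough to melt it all — equilibrium is at 0 °C with ice remaining.
m_melt = 43001 / L_f = 128.7 g.

m_melted ≈ 129 g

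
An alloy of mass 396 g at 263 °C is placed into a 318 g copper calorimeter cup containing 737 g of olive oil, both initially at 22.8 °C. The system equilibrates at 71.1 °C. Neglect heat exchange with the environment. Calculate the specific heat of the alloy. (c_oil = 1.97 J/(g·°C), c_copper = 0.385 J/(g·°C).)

c ≈ 1 J/(g·°C)

Let T be the final temperature. ΣQ_i = 0:
396·c·(71.1 − 263) + 737·1.97·(71.1 − 22.8) + 318·0.385·(71.1 − 22.8) = 0
-75992 c = -76040
c = -76040/-75992 ≈ 1.001 J/(g·°C)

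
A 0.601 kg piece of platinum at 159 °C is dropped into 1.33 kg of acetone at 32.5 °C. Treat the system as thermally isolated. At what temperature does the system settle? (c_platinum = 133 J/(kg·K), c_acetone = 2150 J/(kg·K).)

T_f ≈ 35.9 °C

Net heat exchanged in the isolated system is zero:
0.601·133·(T − 159) + 1.33·2150·(T − 32.5) = 0
79.93(T − 159) + 2859.5(T − 32.5) = 0
2939.4 T = 105643
T = 105643 / 2939.4 = 35.9 °C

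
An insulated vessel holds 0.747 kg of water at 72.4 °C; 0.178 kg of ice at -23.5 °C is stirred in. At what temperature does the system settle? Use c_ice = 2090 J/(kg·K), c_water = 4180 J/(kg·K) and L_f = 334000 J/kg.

T_f ≈ 40.8 °C

Net heat exchanged in the isolated system is zero:
ice -23.5→0 °C: 0.178×2090×23.5 = 8742.5; latent heat to melt: 0.178×334000 = 59452; warm the meltwater: 744.04 T; water: 3122.5(T − 72.4)
3866.5 T = 226066 − 68194 = 157872
T ≈ 40.83 °C — above 0 °C, consistent with complete melting.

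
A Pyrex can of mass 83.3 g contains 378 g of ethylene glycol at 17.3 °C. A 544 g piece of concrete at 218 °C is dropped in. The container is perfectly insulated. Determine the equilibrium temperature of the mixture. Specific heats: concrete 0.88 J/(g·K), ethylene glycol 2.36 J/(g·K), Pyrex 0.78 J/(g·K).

T_f ≈ 84.2 °C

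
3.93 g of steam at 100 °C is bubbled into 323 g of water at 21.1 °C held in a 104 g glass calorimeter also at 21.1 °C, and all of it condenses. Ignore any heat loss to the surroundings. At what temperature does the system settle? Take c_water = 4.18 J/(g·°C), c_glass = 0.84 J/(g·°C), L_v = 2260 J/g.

Heat gained plus heat lost sum to zero:
condense steam: −3.93·2260 = −8881.8; condensate cools 100→T: 3.93·4.18·(T − 100) = 16.43(T − 100); water warms: 323·4.18·(T − 21.1) = 1350.1(T − 21.1); cup: 87.36(T − 21.1)
1453.9 T = 8881.8 + 1642.7 + 30331 = 40856
T ≈ 28.10 °C — below 100 °C, confirming all the steam condensed.

T_f ≈ 28.1 °C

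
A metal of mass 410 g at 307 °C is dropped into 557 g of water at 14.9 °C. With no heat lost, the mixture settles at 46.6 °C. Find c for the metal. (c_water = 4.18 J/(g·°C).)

c ≈ 0.691 J/(g·°C)

Heat lost by the metal = heat gained by the water:
410·c·(307 − 46.6) = 557·4.18·(46.6 − 14.9)
106764 c = 73806  ⇒  c ≈ 0.6913 J/(g·°C)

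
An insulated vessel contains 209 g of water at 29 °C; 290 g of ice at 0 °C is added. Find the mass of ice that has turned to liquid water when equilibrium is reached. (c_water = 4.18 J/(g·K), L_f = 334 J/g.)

Heat available from the water dropping to 0 °C: 209×4.18×29 = 25335 J.
Fully melting the ice requires m_ice L_f = 290×334 = 96860 J.
Since 25335 < 96860 J, not all the ice melts; equilibrium is at 0 °C.
m_melt = 25335 / L_f = 75.85 g.

m_melted ≈ 75.9 g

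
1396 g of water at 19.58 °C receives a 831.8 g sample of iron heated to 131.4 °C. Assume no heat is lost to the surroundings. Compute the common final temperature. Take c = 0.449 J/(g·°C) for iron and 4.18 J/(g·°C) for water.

T_f ≈ 26.3 °C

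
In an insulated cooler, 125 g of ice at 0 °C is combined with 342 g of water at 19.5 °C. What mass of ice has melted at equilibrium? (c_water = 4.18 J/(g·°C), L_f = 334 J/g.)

Water can give up m c ΔT = 342·4.18·19.5 = 27876 J before reaching 0 °C.
To melt every bit of ice: 125·334 = 41750 J.
Since 27876 < 41750 J, not all the ice melts; equilibrium is at 0 °C.
Mass melted = 27876/334 ≈ 83.46 g.

m_melted ≈ 83.5 g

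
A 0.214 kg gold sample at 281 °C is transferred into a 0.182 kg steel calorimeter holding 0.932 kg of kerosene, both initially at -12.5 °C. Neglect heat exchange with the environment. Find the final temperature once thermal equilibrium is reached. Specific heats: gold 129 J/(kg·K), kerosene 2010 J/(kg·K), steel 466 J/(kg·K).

T_f ≈ -8.4 °C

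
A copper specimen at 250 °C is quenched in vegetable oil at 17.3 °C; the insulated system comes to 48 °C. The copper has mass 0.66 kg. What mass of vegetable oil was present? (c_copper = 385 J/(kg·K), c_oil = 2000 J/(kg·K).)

m ≈ 0.836 kg

Heat lost by the copper = heat gained by the oil:
0.66×385×(250 − 48) = m×2000×(48 − 17.3)
61400 m = 51328  ⇒  m ≈ 0.836 kg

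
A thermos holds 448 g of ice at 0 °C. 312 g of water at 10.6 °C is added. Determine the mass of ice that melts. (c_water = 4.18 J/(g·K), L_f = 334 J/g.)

m_melted ≈ 41.4 g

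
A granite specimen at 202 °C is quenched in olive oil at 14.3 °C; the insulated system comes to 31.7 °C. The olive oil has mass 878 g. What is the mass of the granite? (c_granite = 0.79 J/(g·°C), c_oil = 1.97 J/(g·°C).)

m ≈ 224 g

Taking heat into each body as positive, Σ m c ΔT = 0:
m×0.79×(31.7 − 202) + 878×1.97×(31.7 − 14.3) = 0
-134.54 m = -30096
m = -30096/-134.54 ≈ 223.7 g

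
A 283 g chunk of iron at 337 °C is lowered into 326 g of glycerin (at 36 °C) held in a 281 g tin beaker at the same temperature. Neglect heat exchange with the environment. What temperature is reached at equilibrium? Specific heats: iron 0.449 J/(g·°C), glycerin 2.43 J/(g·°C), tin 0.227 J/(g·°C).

Let T be the final temperature. ΣQ_i = 0:
283·0.449·(T − 337) + 326·2.43·(T − 36) + 281·0.227·(T − 36) = 0
127.07(T − 337) + 792.18(T − 36) + 63.79(T − 36) = 0
983.03 T = 73636
T = 73636/983.03 ≈ 74.91 °C

T_f ≈ 74.9 °C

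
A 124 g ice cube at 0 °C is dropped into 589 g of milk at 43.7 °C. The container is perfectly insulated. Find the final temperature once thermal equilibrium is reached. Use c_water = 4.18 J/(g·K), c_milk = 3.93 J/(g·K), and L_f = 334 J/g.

T_f ≈ 21.1 °C

Conservation of energy gives ΣQ = 0:
fusion: m_ice L_f = 124×334 = 41416; warm the meltwater: 518.32 T; milk cools: 589×3.93×(T − 43.7) = 2314.8(T − 43.7)
2833.1 T = 101155 − 41416 = 59739
T ≈ 21.09 °C (positive, so assuming full melt was valid).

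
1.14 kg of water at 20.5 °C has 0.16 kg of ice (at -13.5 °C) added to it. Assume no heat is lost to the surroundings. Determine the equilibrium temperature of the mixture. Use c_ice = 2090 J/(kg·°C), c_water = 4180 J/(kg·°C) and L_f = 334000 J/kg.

T_f ≈ 7.3 °C

Net heat exchanged in the isolated system is zero:
ice -13.5→0 °C: 0.16×2090×13.5 = 4514.4; melt ice: 0.16×334000 = 53440; warm the meltwater: 668.8 T; water cools: 1.14×4180×(T − 20.5) = 4765.2(T − 20.5)
5434 T = 97687 − 57954 = 39732
T ≈ 7.31 °C — above 0 °C, consistent with complete melting.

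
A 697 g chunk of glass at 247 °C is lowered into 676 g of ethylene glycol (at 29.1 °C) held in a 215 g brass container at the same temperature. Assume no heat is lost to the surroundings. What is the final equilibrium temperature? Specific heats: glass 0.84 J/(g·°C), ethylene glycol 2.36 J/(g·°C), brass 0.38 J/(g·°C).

T_f ≈ 85.5 °C

Taking heat into each body as positive, Σ m c ΔT = 0:
697×0.84×(T − 247) + 676×2.36×(T − 29.1) + 215×0.38×(T − 29.1) = 0
585.48(T − 247) + 1595.4(T − 29.1) + 81.7(T − 29.1) = 0
(585.48 + 1595.4 + 81.7) T = 585.48×247 + 1595.4×29.1 + 81.7×29.1
T = 193416/2262.5 ≈ 85.49 °C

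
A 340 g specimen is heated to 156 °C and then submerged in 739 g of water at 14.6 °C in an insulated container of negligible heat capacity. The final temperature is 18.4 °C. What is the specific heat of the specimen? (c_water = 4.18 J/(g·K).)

c ≈ 0.251 J/(g·K)

m_s c (T_s − T_f) = m_water c_water (T_f − T_0):
340·c·(156 − 18.4) = 739·4.18·(18.4 − 14.6)
46784 c = 11738  ⇒  c ≈ 0.2509 J/(g·K)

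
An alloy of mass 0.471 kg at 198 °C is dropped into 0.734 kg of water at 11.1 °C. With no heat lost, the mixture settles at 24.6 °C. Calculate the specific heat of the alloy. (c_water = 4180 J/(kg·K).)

c ≈ 507 J/(kg·K)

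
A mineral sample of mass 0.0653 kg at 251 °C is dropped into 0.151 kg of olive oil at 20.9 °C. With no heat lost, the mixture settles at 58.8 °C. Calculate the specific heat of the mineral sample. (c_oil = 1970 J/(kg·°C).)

c ≈ 898 J/(kg·°C)

Heat lost by the mineral sample = heat gained by the oil:
0.0653·c·(251 − 58.8) = 0.151·1970·(58.8 − 20.9)
12.55 c = 11274  ⇒  c ≈ 898.3 J/(kg·°C)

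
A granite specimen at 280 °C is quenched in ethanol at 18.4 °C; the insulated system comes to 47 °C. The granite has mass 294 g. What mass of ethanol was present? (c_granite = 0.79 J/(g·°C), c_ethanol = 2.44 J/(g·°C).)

m ≈ 775 g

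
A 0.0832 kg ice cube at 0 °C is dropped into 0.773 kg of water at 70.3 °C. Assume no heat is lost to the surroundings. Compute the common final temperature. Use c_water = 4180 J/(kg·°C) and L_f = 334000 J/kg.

T_f ≈ 55.7 °C

Setting the total heat transfer to zero:
melt ice: 0.0832·334000 = 27789
  warm the meltwater: 347.78 T
  water cools: 0.773·4180·(T − 70.3) = 3231.1(T − 70.3)
3578.9 T = 227149 − 27789 = 199360
T ≈ 55.70 °C (positive, so assuming full melt was valid).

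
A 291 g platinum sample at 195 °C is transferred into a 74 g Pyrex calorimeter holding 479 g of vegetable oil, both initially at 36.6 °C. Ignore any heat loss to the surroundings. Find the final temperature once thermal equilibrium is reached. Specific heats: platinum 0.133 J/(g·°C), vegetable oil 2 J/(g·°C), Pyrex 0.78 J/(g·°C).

T_f is the heat-capacity-weighted average of the initial temperatures:
T_f = (38.7*195 + 958*36.6 + 57.72*36.6) / (38.7 + 958 + 57.72)
    = 44722 / 1054.4 ≈ 42.41 °C

T_f ≈ 42.4 °C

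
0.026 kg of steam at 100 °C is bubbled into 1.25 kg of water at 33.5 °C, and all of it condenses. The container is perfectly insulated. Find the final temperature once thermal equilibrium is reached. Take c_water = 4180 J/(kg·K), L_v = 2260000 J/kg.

T_f ≈ 45.9 °C

Net heat exchanged in the isolated system is zero:
latent heat released on condensation: 0.026·2260000 = 58760; condensate cools 100→T: 0.026·4180·(T − 100) = 108.68(T − 100); water warms: 1.25·4180·(T − 33.5) = 5225(T − 33.5)
5333.7 T = 58760 + 10868 + 175038 = 244666
T ≈ 45.87 °C, under the boiling point, so the assumption holds.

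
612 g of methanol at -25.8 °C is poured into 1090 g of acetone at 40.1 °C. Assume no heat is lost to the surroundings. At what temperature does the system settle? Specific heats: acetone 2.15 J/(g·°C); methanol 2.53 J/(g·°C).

Conservation of energy gives ΣQ = 0:
1090*2.15*(T − 40.1) + 612*2.53*(T − (-25.8)) = 0
2343.5(T − 40.1) + 1548.4(T − (-25.8)) = 0
(2343.5 + 1548.4) T = 2343.5*40.1 + 1548.4*(-25.8)
T = 54027 / 3891.9 = 13.9 °C

T_f ≈ 13.9 °C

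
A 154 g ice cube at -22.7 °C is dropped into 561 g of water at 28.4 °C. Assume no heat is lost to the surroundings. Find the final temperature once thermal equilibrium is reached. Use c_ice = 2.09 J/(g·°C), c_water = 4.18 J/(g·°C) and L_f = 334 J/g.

Net heat exchanged in the isolated system is zero:
warm ice to 0 °C: 154·2.09·(0 − (-22.7)) = 7306.2
  latent heat to melt: 154·334 = 51436
  meltwater 0→T: 154·4.18·T = 643.72 T
  water: 2345(T − 28.4)
2988.7 T = 66597 − 58742 = 7855.2
T ≈ 2.63 °C (positive, so assuming full melt was valid).

T_f ≈ 2.6 °C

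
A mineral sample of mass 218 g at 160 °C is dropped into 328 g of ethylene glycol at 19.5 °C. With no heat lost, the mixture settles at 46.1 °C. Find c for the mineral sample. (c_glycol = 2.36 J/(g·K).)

m_s c (T_s − T_f) = m_glycol c_glycol (T_f − T_0):
218·c·(160 − 46.1) = 328·2.36·(46.1 − 19.5)
24830 c = 20591  ⇒  c ≈ 0.8293 J/(g·K)

c ≈ 0.829 J/(g·K)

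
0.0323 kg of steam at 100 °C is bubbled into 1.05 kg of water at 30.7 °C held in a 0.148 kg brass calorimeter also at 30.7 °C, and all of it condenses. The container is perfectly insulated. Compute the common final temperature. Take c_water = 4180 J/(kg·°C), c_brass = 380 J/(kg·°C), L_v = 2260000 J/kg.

Energy conservation, ΣQ = 0:
latent heat released on condensation: 0.0323·2260000 = 72998
  condensed water 100 °C→T: 135.01(T − 100)
  original water: 4389(T − 30.7)
  cup: 56.24(T − 30.7)
4580.3 T = 72998 + 13501 + 136469 = 222968
T ≈ 48.68 °C, under the boiling point, so the assumption holds.

T_f ≈ 48.7 °C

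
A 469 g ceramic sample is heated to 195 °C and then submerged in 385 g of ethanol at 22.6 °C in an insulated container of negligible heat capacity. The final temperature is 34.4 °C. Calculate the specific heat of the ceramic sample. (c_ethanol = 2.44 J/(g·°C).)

c ≈ 0.147 J/(g·°C)

Heat lost by the ceramic sample = heat gained by the ethanol:
469·c·(195 − 34.4) = 385·2.44·(34.4 − 22.6)
75321 c = 11085  ⇒  c ≈ 0.1472 J/(g·°C)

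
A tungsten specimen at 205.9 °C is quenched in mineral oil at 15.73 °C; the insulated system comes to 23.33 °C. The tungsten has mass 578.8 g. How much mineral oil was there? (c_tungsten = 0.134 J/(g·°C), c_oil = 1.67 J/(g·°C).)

|Q_tungsten| = |Q_oil|:
578.8·0.134·(205.9 − 23.33) = m·1.67·(23.33 − 15.73)
12.69 m = 14160  ⇒  m ≈ 1116 g

m ≈ 1120 g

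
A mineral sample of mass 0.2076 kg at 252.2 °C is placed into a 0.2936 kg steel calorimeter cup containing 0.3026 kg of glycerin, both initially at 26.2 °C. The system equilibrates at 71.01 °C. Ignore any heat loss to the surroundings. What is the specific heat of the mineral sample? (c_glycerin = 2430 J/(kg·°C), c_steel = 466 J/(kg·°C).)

c ≈ 1040 J/(kg·°C)

Conservation of energy gives ΣQ = 0:
0.2076·c·(71.01 − 252.2) + 0.3026·2430·(71.01 − 26.2) + 0.2936·466·(71.01 − 26.2) = 0
-37.62 c = -39080
c = -39080/-37.62 ≈ 1039 J/(kg·°C)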